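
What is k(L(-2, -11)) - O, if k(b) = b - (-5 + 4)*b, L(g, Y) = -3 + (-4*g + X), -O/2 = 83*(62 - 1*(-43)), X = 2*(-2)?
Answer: 17432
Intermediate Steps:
X = -4
O = -17430 (O = -166*(62 - 1*(-43)) = -166*(62 + 43) = -166*105 = -2*8715 = -17430)
L(g, Y) = -7 - 4*g (L(g, Y) = -3 + (-4*g - 4) = -3 + (-4 - 4*g) = -7 - 4*g)
k(b) = 2*b (k(b) = b - (-1)*b = b + b = 2*b)
k(L(-2, -11)) - O = 2*(-7 - 4*(-2)) - 1*(-17430) = 2*(-7 + 8) + 17430 = 2*1 + 17430 = 2 + 17430 = 17432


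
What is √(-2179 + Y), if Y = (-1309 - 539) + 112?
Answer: 3*I*√435 ≈ 62.57*I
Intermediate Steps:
Y = -1736 (Y = -1848 + 112 = -1736)
√(-2179 + Y) = √(-2179 - 1736) = √(-3915) = 3*I*√435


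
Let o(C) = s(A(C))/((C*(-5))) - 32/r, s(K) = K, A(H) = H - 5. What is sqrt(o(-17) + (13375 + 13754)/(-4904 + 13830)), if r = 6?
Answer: I*sqrt(13225637731530)/2276130 ≈ 1.5978*I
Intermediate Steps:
A(H) = -5 + H
o(C) = -16/3 - (-5 + C)/(5*C) (o(C) = (-5 + C)/((C*(-5))) - 32/6 = (-5 + C)/((-5*C)) - 32*1/6 = (-5 + C)*(-1/(5*C)) - 16/3 = -(-5 + C)/(5*C) - 16/3 = -16/3 - (-5 + C)/(5*C))
sqrt(o(-17) + (13375 + 13754)/(-4904 + 13830)) = sqrt((-83/15 + 1/(-17)) + (13375 + 13754)/(-4904 + 13830)) = sqrt((-83/15 - 1/17) + 27129/8926) = sqrt(-1426/255 + 27129*(1/8926)) = sqrt(-1426/255 + 27129/8926) = sqrt(-5810581/2276130) = I*sqrt(13225637731530)/2276130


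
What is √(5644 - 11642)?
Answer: I*√5998 ≈ 77.447*I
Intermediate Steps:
√(5644 - 11642) = √(-5998) = I*√5998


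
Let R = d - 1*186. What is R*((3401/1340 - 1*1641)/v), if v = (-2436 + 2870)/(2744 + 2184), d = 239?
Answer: -10239993896/10385 ≈ -9.8604e+5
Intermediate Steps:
v = 31/352 (v = 434/4928 = 434*(1/4928) = 31/352 ≈ 0.088068)
R = 53 (R = 239 - 1*186 = 239 - 186 = 53)
R*((3401/1340 - 1*1641)/v) = 53*((3401/1340 - 1*1641)/(31/352)) = 53*((3401*(1/1340) - 1641)*(352/31)) = 53*((3401/1340 - 1641)*(352/31)) = 53*(-2195539/1340*352/31) = 53*(-193207432/10385) = -10239993896/10385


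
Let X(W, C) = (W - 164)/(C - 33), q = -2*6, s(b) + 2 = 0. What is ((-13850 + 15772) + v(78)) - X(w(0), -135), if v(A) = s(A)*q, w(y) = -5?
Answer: 326759/168 ≈ 1945.0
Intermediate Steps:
s(b) = -2 (s(b) = -2 + 0 = -2)
q = -12
v(A) = 24 (v(A) = -2*(-12) = 24)
X(W, C) = (-164 + W)/(-33 + C)
((-13850 + 15772) + v(78)) - X(w(0), -135) = ((-13850 + 15772) + 24) - (-164 - 5)/(-33 - 135) = (1922 + 24) - (-169)/(-168) = 1946 - (-1)*(-169)/168 = 1946 - 1*169/168 = 1946 - 169/168 = 326759/168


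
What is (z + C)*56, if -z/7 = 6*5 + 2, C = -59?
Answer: -15848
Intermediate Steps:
z = -224 (z = -7*(6*5 + 2) = -7*(30 + 2) = -7*32 = -224)
(z + C)*56 = (-224 - 59)*56 = -283*56 = -15848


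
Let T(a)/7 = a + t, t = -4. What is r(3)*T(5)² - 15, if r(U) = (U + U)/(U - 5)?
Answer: -162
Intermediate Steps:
T(a) = -28 + 7*a (T(a) = 7*(a - 4) = 7*(-4 + a) = -28 + 7*a)
r(U) = 2*U/(-5 + U) (r(U) = (2*U)/(-5 + U) = 2*U/(-5 + U))
r(3)*T(5)² - 15 = (2*3/(-5 + 3))*(-28 + 7*5)² - 15 = (2*3/(-2))*(-28 + 35)² - 15 = (2*3*(-½))*7² - 15 = -3*49 - 15 = -147 - 15 = -162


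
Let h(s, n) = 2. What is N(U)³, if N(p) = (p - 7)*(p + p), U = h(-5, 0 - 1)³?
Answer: 4096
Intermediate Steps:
U = 8 (U = 2³ = 8)
N(p) = 2*p*(-7 + p) (N(p) = (-7 + p)*(2*p) = 2*p*(-7 + p))
N(U)³ = (2*8*(-7 + 8))³ = (2*8*1)³ = 16³ = 4096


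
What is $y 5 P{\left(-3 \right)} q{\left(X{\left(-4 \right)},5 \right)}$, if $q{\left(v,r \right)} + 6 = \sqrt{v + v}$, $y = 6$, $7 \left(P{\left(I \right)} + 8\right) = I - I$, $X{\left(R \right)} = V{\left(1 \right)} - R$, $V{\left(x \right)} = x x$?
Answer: $1440 - 240 \sqrt{10} \approx 681.05$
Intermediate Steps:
$V{\left(x \right)} = x^{2}$
$X{\left(R \right)} = 1 - R$ ($X{\left(R \right)} = 1^{2} - R = 1 - R$)
$P{\left(I \right)} = -8$ ($P{\left(I \right)} = -8 + \frac{I - I}{7} = -8 + \frac{1}{7} \cdot 0 = -8 + 0 = -8$)
$q{\left(v,r \right)} = -6 + \sqrt{2} \sqrt{v}$ ($q{\left(v,r \right)} = -6 + \sqrt{v + v} = -6 + \sqrt{2 v} = -6 + \sqrt{2} \sqrt{v}$)
$y 5 P{\left(-3 \right)} q{\left(X{\left(-4 \right)},5 \right)} = 6 \cdot 5 \left(-8\right) \left(-6 + \sqrt{2} \sqrt{1 - -4}\right) = 30 \left(-8\right) \left(-6 + \sqrt{2} \sqrt{1 + 4}\right) = - 240 \left(-6 + \sqrt{2} \sqrt{5}\right) = - 240 \left(-6 + \sqrt{10}\right) = 1440 - 240 \sqrt{10}$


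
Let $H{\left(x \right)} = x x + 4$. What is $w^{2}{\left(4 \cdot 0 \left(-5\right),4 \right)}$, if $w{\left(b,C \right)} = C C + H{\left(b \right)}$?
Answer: $400$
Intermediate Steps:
$H{\left(x \right)} = 4 + x^{2}$ ($H{\left(x \right)} = x^{2} + 4 = 4 + x^{2}$)
$w{\left(b,C \right)} = 4 + C^{2} + b^{2}$ ($w{\left(b,C \right)} = C C + \left(4 + b^{2}\right) = C^{2} + \left(4 + b^{2}\right) = 4 + C^{2} + b^{2}$)
$w^{2}{\left(4 \cdot 0 \left(-5\right),4 \right)} = \left(4 + 4^{2} + \left(4 \cdot 0 \left(-5\right)\right)^{2}\right)^{2} = \left(4 + 16 + \left(0 \left(-5\right)\right)^{2}\right)^{2} = \left(4 + 16 + 0^{2}\right)^{2} = \left(4 + 16 + 0\right)^{2} = 20^{2} = 400$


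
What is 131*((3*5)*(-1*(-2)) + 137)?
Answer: 21877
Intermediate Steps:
131*((3*5)*(-1*(-2)) + 137) = 131*(15*2 + 137) = 131*(30 + 137) = 131*167 = 21877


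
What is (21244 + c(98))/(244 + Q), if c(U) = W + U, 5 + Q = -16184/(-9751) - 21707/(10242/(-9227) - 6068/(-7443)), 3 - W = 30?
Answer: 601014485277150/2083417449443441 ≈ 0.28848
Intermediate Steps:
W = -27 (W = 3 - 1*30 = 3 - 30 = -27)
Q = 2076537433754601/28196785610 (Q = -5 + (-16184/(-9751) - 21707/(10242/(-9227) - 6068/(-7443))) = -5 + (-16184*(-1/9751) - 21707/(10242*(-1/9227) - 6068*(-1/7443))) = -5 + (2312/1393 - 21707/(-10242/9227 + 6068/7443)) = -5 + (2312/1393 - 21707/(-20241770/68676561)) = -5 + (2312/1393 - 21707*(-68676561/20241770)) = -5 + (2312/1393 + 1490762109627/20241770) = -5 + 2076678417682651/28196785610 = 2076537433754601/28196785610 ≈ 73645.)
c(U) = -27 + U
(21244 + c(98))/(244 + Q) = (21244 + (-27 + 98))/(244 + 2076537433754601/28196785610) = (21244 + 71)/(2083417449443441/28196785610) = 21315*(28196785610/2083417449443441) = 601014485277150/2083417449443441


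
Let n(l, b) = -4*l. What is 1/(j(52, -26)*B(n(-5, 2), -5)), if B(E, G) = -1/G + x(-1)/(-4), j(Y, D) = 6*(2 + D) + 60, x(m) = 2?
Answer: 5/126 ≈ 0.039683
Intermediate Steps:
j(Y, D) = 72 + 6*D (j(Y, D) = (12 + 6*D) + 60 = 72 + 6*D)
B(E, G) = -½ - 1/G (B(E, G) = -1/G + 2/(-4) = -1/G + 2*(-¼) = -1/G - ½ = -½ - 1/G)
1/(j(52, -26)*B(n(-5, 2), -5)) = 1/((72 + 6*(-26))*((½)*(-2 - 1*(-5))/(-5))) = 1/((72 - 156)*((½)*(-⅕)*(-2 + 5))) = 1/(-42*(-1)*3/5) = 1/(-84*(-3/10)) = 1/(126/5) = 5/126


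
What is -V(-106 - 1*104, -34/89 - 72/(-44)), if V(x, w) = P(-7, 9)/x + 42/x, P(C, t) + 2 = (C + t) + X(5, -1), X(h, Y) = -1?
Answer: 41/210 ≈ 0.19524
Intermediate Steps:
P(C, t) = -3 + C + t (P(C, t) = -2 + ((C + t) - 1) = -2 + (-1 + C + t) = -3 + C + t)
V(x, w) = 41/x (V(x, w) = (-3 - 7 + 9)/x + 42/x = -1/x + 42/x = 41/x)
-V(-106 - 1*104, -34/89 - 72/(-44)) = -41/(-106 - 1*104) = -41/(-106 - 104) = -41/(-210) = -41*(-1)/210 = -1*(-41/210) = 41/210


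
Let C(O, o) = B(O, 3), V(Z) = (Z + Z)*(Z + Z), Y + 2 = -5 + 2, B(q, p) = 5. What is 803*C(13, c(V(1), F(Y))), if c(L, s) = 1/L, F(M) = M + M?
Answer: 4015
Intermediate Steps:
Y = -5 (Y = -2 + (-5 + 2) = -2 - 3 = -5)
F(M) = 2*M
V(Z) = 4*Z² (V(Z) = (2*Z)*(2*Z) = 4*Z²)
C(O, o) = 5
803*C(13, c(V(1), F(Y))) = 803*5 = 4015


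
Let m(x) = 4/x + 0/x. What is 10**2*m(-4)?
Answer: -100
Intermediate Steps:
m(x) = 4/x (m(x) = 4/x + 0 = 4/x)
10**2*m(-4) = 10**2*(4/(-4)) = 100*(4*(-1/4)) = 100*(-1) = -100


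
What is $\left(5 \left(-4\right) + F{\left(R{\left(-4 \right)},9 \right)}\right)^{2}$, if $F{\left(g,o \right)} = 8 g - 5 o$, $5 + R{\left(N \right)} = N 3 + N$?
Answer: $54289$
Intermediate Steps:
$R{\left(N \right)} = -5 + 4 N$ ($R{\left(N \right)} = -5 + \left(N 3 + N\right) = -5 + \left(3 N + N\right) = -5 + 4 N$)
$F{\left(g,o \right)} = - 5 o + 8 g$
$\left(5 \left(-4\right) + F{\left(R{\left(-4 \right)},9 \right)}\right)^{2} = \left(5 \left(-4\right) + \left(\left(-5\right) 9 + 8 \left(-5 + 4 \left(-4\right)\right)\right)\right)^{2} = \left(-20 + \left(-45 + 8 \left(-5 - 16\right)\right)\right)^{2} = \left(-20 + \left(-45 + 8 \left(-21\right)\right)\right)^{2} = \left(-20 - 213\right)^{2} = \left(-233\right)^{2} = 54289$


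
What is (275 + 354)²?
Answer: 395641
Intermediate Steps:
(275 + 354)² = 629² = 395641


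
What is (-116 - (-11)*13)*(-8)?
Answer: -216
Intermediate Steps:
(-116 - (-11)*13)*(-8) = (-116 - 1*(-143))*(-8) = (-116 + 143)*(-8) = 27*(-8) = -216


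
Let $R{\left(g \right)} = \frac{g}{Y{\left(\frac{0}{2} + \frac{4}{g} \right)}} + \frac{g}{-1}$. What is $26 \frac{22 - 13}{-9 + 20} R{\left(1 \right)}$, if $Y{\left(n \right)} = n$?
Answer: $- \frac{351}{22} \approx -15.955$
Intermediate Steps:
$R{\left(g \right)} = - g + \frac{g^{2}}{4}$ ($R{\left(g \right)} = \frac{g}{\frac{0}{2} + \frac{4}{g}} + \frac{g}{-1} = \frac{g}{0 \cdot \frac{1}{2} + \frac{4}{g}} + g \left(-1\right) = \frac{g}{0 + \frac{4}{g}} - g = \frac{g}{4 \frac{1}{g}} - g = g \frac{g}{4} - g = \frac{g^{2}}{4} - g = - g + \frac{g^{2}}{4}$)
$26 \frac{22 - 13}{-9 + 20} R{\left(1 \right)} = 26 \frac{22 - 13}{-9 + 20} \cdot \frac{1}{4} \cdot 1 \left(-4 + 1\right) = 26 \cdot \frac{9}{11} \cdot \frac{1}{4} \cdot 1 \left(-3\right) = 26 \cdot 9 \cdot \frac{1}{11} \left(- \frac{3}{4}\right) = 26 \cdot \frac{9}{11} \left(- \frac{3}{4}\right) = \frac{234}{11} \left(- \frac{3}{4}\right) = - \frac{351}{22}$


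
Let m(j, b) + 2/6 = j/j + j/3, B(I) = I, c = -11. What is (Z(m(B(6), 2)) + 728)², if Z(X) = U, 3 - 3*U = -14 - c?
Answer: 532900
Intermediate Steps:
U = 2 (U = 1 - (-14 - 1*(-11))/3 = 1 - (-14 + 11)/3 = 1 - ⅓*(-3) = 1 + 1 = 2)
m(j, b) = ⅔ + j/3 (m(j, b) = -⅓ + (j/j + j/3) = -⅓ + (1 + j*(⅓)) = -⅓ + (1 + j/3) = ⅔ + j/3)
Z(X) = 2
(Z(m(B(6), 2)) + 728)² = (2 + 728)² = 730² = 532900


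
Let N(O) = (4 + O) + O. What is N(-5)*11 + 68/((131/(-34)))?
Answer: -10958/131 ≈ -83.649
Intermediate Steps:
N(O) = 4 + 2*O
N(-5)*11 + 68/((131/(-34))) = (4 + 2*(-5))*11 + 68/((131/(-34))) = (4 - 10)*11 + 68/((131*(-1/34))) = -6*11 + 68/(-131/34) = -66 + 68*(-34/131) = -66 - 2312/131 = -10958/131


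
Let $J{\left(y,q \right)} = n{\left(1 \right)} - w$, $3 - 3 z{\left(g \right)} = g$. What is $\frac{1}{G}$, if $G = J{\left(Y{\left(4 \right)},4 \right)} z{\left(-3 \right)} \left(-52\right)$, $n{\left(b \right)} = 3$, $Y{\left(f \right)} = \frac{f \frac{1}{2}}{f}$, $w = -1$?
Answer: $- \frac{1}{416} \approx -0.0024038$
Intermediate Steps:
$z{\left(g \right)} = 1 - \frac{g}{3}$
$Y{\left(f \right)} = \frac{1}{2}$ ($Y{\left(f \right)} = \frac{f \frac{1}{2}}{f} = \frac{\frac{1}{2} f}{f} = \frac{1}{2}$)
$J{\left(y,q \right)} = 4$ ($J{\left(y,q \right)} = 3 - -1 = 3 + 1 = 4$)
$G = -416$ ($G = 4 \left(1 - -1\right) \left(-52\right) = 4 \left(1 + 1\right) \left(-52\right) = 4 \cdot 2 \left(-52\right) = 8 \left(-52\right) = -416$)
$\frac{1}{G} = \frac{1}{-416} = - \frac{1}{416}$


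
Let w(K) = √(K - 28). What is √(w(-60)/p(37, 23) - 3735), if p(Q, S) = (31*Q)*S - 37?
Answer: √(-162007104060 + 3293*I*√22)/6586 ≈ 2.9133e-6 + 61.115*I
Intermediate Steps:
w(K) = √(-28 + K)
p(Q, S) = -37 + 31*Q*S (p(Q, S) = 31*Q*S - 37 = -37 + 31*Q*S)
√(w(-60)/p(37, 23) - 3735) = √(√(-28 - 60)/(-37 + 31*37*23) - 3735) = √(√(-88)/(-37 + 26381) - 3735) = √((2*I*√22)/26344 - 3735) = √((2*I*√22)*(1/26344) - 3735) = √(I*√22/13172 - 3735) = √(-3735 + I*√22/13172)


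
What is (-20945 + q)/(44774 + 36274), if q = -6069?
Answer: -13507/40524 ≈ -0.33331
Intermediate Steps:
(-20945 + q)/(44774 + 36274) = (-20945 - 6069)/(44774 + 36274) = -27014/81048 = -27014*1/81048 = -13507/40524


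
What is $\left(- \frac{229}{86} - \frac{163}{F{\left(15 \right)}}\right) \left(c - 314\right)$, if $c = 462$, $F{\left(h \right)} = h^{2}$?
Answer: $- \frac{4850182}{9675} \approx -501.31$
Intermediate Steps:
$\left(- \frac{229}{86} - \frac{163}{F{\left(15 \right)}}\right) \left(c - 314\right) = \left(- \frac{229}{86} - \frac{163}{15^{2}}\right) \left(462 - 314\right) = \left(\left(-229\right) \frac{1}{86} - \frac{163}{225}\right) 148 = \left(- \frac{229}{86} - \frac{163}{225}\right) 148 = \left(- \frac{65543}{19350}\right) 148 = - \frac{4850182}{9675}$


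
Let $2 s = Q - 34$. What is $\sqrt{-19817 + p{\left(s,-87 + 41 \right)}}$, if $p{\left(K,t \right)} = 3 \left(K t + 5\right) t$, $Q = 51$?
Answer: $\sqrt{33451} \approx 182.9$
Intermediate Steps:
$s = \frac{17}{2}$ ($s = \frac{51 - 34}{2} = \frac{1}{2} \cdot 17 = \frac{17}{2} \approx 8.5$)
$p{\left(K,t \right)} = t \left(15 + 3 K t\right)$ ($p{\left(K,t \right)} = 3 \left(5 + K t\right) t = \left(15 + 3 K t\right) t = t \left(15 + 3 K t\right)$)
$\sqrt{-19817 + p{\left(s,-87 + 41 \right)}} = \sqrt{-19817 + 3 \left(-87 + 41\right) \left(5 + \frac{17 \left(-87 + 41\right)}{2}\right)} = \sqrt{-19817 + 3 \left(-46\right) \left(5 + \frac{17}{2} \left(-46\right)\right)} = \sqrt{-19817 + 3 \left(-46\right) \left(5 - 391\right)} = \sqrt{-19817 + 3 \left(-46\right) \left(-386\right)} = \sqrt{-19817 + 53268} = \sqrt{33451}$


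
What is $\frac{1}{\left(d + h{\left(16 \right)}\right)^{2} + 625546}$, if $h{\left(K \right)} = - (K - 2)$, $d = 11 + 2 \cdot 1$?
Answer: $\frac{1}{625547} \approx 1.5986 \cdot 10^{-6}$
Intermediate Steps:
$d = 13$ ($d = 11 + 2 = 13$)
$h{\left(K \right)} = 2 - K$ ($h{\left(K \right)} = - (-2 + K) = 2 - K$)
$\frac{1}{\left(d + h{\left(16 \right)}\right)^{2} + 625546} = \frac{1}{\left(13 + \left(2 - 16\right)\right)^{2} + 625546} = \frac{1}{\left(13 - 14\right)^{2} + 625546} = \frac{1}{\left(-1\right)^{2} + 625546} = \frac{1}{1 + 625546} = \frac{1}{625547}$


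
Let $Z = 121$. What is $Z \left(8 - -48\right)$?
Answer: $6776$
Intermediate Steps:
$Z \left(8 - -48\right) = 121 \left(8 - -48\right) = 121 \left(8 + 48\right) = 121 \cdot 56 = 6776$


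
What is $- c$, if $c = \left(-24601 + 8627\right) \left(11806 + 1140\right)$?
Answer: $206799404$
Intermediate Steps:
$c = -206799404$ ($c = \left(-15974\right) 12946 = -206799404$)
$- c = \left(-1\right) \left(-206799404\right) = 206799404$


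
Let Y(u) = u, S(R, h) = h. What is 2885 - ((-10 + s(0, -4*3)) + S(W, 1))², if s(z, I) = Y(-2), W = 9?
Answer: 2764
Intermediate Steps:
s(z, I) = -2
2885 - ((-10 + s(0, -4*3)) + S(W, 1))² = 2885 - ((-10 - 2) + 1)² = 2885 - (-12 + 1)² = 2885 - 1*(-11)² = 2885 - 1*121 = 2885 - 121 = 2764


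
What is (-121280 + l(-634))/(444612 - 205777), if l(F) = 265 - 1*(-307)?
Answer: -120708/238835 ≈ -0.50540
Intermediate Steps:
l(F) = 572 (l(F) = 265 + 307 = 572)
(-121280 + l(-634))/(444612 - 205777) = (-121280 + 572)/(444612 - 205777) = -120708/238835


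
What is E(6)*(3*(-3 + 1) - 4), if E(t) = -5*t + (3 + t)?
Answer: 210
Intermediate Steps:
E(t) = 3 - 4*t
E(6)*(3*(-3 + 1) - 4) = (3 - 4*6)*(3*(-3 + 1) - 4) = (3 - 24)*(3*(-2) - 4) = -21*(-6 - 4) = -21*(-10) = 210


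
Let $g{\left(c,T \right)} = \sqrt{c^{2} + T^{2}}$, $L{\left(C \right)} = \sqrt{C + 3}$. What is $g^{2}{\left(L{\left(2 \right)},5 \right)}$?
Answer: $30$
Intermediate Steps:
$L{\left(C \right)} = \sqrt{3 + C}$
$g{\left(c,T \right)} = \sqrt{T^{2} + c^{2}}$
$g^{2}{\left(L{\left(2 \right)},5 \right)} = \left(\sqrt{5^{2} + \left(\sqrt{3 + 2}\right)^{2}}\right)^{2} = \left(\sqrt{25 + \left(\sqrt{5}\right)^{2}}\right)^{2} = \left(\sqrt{25 + 5}\right)^{2} = \left(\sqrt{30}\right)^{2} = 30$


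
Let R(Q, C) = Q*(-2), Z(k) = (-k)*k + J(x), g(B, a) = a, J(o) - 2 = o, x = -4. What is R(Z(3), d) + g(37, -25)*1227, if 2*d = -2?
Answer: -30653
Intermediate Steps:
J(o) = 2 + o
d = -1 (d = (½)*(-2) = -1)
Z(k) = -2 - k² (Z(k) = (-k)*k + (2 - 4) = -k² - 2 = -2 - k²)
R(Q, C) = -2*Q
R(Z(3), d) + g(37, -25)*1227 = -2*(-2 - 1*3²) - 25*1227 = -2*(-2 - 1*9) - 30675 = -2*(-2 - 9) - 30675 = -2*(-11) - 30675 = 22 - 30675 = -30653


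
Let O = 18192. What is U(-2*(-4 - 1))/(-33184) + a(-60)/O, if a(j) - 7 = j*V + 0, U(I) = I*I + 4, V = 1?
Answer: -114085/18865104 ≈ -0.0060474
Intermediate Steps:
U(I) = 4 + I**2 (U(I) = I**2 + 4 = 4 + I**2)
a(j) = 7 + j (a(j) = 7 + (j*1 + 0) = 7 + (j + 0) = 7 + j)
U(-2*(-4 - 1))/(-33184) + a(-60)/O = (4 + (-2*(-4 - 1))**2)/(-33184) + (7 - 60)/18192 = (4 + (-2*(-5))**2)*(-1/33184) - 53*1/18192 = (4 + 10**2)*(-1/33184) - 53/18192 = (4 + 100)*(-1/33184) - 53/18192 = 104*(-1/33184) - 53/18192 = -13/4148 - 53/18192 = -114085/18865104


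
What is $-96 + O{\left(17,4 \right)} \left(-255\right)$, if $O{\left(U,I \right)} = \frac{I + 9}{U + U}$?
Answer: $- \frac{387}{2} \approx -193.5$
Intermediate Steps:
$O{\left(U,I \right)} = \frac{9 + I}{2 U}$
$-96 + O{\left(17,4 \right)} \left(-255\right) = -96 + \frac{9 + 4}{2 \cdot 17} \left(-255\right) = -96 + \frac{1}{2} \cdot \frac{1}{17} \cdot 13 \left(-255\right) = -96 + \frac{13}{34} \left(-255\right) = -96 - \frac{195}{2} = - \frac{387}{2}$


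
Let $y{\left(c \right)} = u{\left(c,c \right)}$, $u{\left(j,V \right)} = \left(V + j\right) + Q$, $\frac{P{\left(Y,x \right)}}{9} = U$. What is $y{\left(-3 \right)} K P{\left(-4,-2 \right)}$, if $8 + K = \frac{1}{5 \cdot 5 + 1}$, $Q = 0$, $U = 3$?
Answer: $\frac{16767}{13} \approx 1289.8$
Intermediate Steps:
$P{\left(Y,x \right)} = 27$ ($P{\left(Y,x \right)} = 9 \cdot 3 = 27$)
$u{\left(j,V \right)} = V + j$ ($u{\left(j,V \right)} = \left(V + j\right) + 0 = V + j$)
$y{\left(c \right)} = 2 c$ ($y{\left(c \right)} = c + c = 2 c$)
$K = - \frac{207}{26}$ ($K = -8 + \frac{1}{5 \cdot 5 + 1} = -8 + \frac{1}{25 + 1} = -8 + \frac{1}{26} = - \frac{207}{26} \approx -7.9615$)
$y{\left(-3 \right)} K P{\left(-4,-2 \right)} = 2 \left(-3\right) \left(- \frac{207}{26}\right) 27 = \left(-6\right) \left(- \frac{207}{26}\right) 27 = \frac{621}{13} \cdot 27 = \frac{16767}{13}$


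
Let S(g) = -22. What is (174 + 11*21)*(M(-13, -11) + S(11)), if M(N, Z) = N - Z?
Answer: -9720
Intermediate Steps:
(174 + 11*21)*(M(-13, -11) + S(11)) = (174 + 11*21)*((-13 - 1*(-11)) - 22) = (174 + 231)*((-13 + 11) - 22) = 405*(-2 - 22) = 405*(-24) = -9720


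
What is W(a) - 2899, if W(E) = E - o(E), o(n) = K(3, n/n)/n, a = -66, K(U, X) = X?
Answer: -195689/66 ≈ -2965.0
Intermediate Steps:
o(n) = 1/n (o(n) = (n/n)/n = 1/n)
W(E) = E - 1/E
W(a) - 2899 = (-66 - 1/(-66)) - 2899 = (-66 - 1*(-1/66)) - 2899 = (-66 + 1/66) - 2899 = -4355/66 - 2899 = -195689/66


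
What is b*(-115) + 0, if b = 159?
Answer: -18285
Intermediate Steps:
b*(-115) + 0 = 159*(-115) + 0 = -18285 + 0 = -18285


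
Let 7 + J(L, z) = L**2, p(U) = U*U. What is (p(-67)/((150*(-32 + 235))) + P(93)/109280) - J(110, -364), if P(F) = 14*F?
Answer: -2011992318209/166378800 ≈ -12093.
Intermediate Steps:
p(U) = U**2
J(L, z) = -7 + L**2
(p(-67)/((150*(-32 + 235))) + P(93)/109280) - J(110, -364) = ((-67)**2/((150*(-32 + 235))) + (14*93)/109280) - (-7 + 110**2) = (4489/((150*203)) + 1302*(1/109280)) - (-7 + 12100) = (4489/30450 + 651/54640) - 1*12093 = (4489*(1/30450) + 651/54640) - 12093 = (4489/30450 + 651/54640) - 12093 = 26510191/166378800 - 12093 = -2011992318209/166378800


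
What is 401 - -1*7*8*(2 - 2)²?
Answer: 401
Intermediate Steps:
401 - -1*7*8*(2 - 2)² = 401 - (-7*8)*0² = 401 - (-56)*0 = 401 - 1*0 = 401 + 0 = 401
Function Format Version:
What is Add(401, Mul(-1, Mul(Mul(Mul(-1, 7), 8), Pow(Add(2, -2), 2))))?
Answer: 401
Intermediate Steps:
Add(401, Mul(-1, Mul(Mul(Mul(-1, 7), 8), Pow(Add(2, -2), 2)))) = Add(401, Mul(-1, Mul(Mul(-7, 8), Pow(0, 2)))) = Add(401, Mul(-1, Mul(-56, 0))) = Add(401, Mul(-1, 0)) = Add(401, 0) = 401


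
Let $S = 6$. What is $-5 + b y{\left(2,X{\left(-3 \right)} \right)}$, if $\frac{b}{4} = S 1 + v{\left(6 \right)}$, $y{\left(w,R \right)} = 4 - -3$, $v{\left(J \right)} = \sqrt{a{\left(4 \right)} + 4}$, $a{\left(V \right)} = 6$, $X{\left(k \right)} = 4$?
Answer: $163 + 28 \sqrt{10} \approx 251.54$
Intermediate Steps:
$v{\left(J \right)} = \sqrt{10}$ ($v{\left(J \right)} = \sqrt{6 + 4} = \sqrt{10}$)
$y{\left(w,R \right)} = 7$ ($y{\left(w,R \right)} = 4 + 3 = 7$)
$b = 24 + 4 \sqrt{10}$ ($b = 4 \left(6 \cdot 1 + \sqrt{10}\right) = 4 \left(6 + \sqrt{10}\right) = 24 + 4 \sqrt{10} \approx 36.649$)
$-5 + b y{\left(2,X{\left(-3 \right)} \right)} = -5 + \left(24 + 4 \sqrt{10}\right) 7 = -5 + \left(168 + 28 \sqrt{10}\right) = 163 + 28 \sqrt{10}$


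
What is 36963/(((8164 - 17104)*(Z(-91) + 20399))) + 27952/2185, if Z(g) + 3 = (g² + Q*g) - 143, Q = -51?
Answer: 552669945323/43202475500 ≈ 12.793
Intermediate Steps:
Z(g) = -146 + g² - 51*g (Z(g) = -3 + ((g² - 51*g) - 143) = -3 + (-143 + g² - 51*g) = -146 + g² - 51*g)
36963/(((8164 - 17104)*(Z(-91) + 20399))) + 27952/2185 = 36963/(((8164 - 17104)*((-146 + (-91)² - 51*(-91)) + 20399))) + 27952/2185 = 36963/((-8940*((-146 + 8281 + 4641) + 20399))) + 27952*(1/2185) = 36963/((-8940*(12776 + 20399))) + 27952/2185 = 36963/((-8940*33175)) + 27952/2185 = 36963/(-296584500) + 27952/2185 = 36963*(-1/296584500) + 27952/2185 = -12321/98861500 + 27952/2185 = 552669945323/43202475500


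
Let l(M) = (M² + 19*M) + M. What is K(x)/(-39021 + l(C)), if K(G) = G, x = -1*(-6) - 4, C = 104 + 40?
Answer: -2/15405 ≈ -0.00012983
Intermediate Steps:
C = 144
l(M) = M² + 20*M
x = 2 (x = 6 - 4 = 2)
K(x)/(-39021 + l(C)) = 2/(-39021 + 144*(20 + 144)) = 2/(-39021 + 144*164) = 2/(-39021 + 23616) = 2/(-15405) = 2*(-1/15405) = -2/15405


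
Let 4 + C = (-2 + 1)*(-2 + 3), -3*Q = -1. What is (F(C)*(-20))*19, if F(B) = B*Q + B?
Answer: 7600/3 ≈ 2533.3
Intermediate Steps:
Q = ⅓ (Q = -⅓*(-1) = ⅓ ≈ 0.33333)
C = -5 (C = -4 + (-2 + 1)*(-2 + 3) = -4 - 1*1 = -4 - 1 = -5)
F(B) = 4*B/3 (F(B) = B*(⅓) + B = B/3 + B = 4*B/3)
(F(C)*(-20))*19 = (((4/3)*(-5))*(-20))*19 = -20/3*(-20)*19 = (400/3)*19 = 7600/3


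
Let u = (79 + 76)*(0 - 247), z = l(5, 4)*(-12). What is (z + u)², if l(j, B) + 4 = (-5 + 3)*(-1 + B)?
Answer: 1456567225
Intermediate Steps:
l(j, B) = -2 - 2*B (l(j, B) = -4 + (-5 + 3)*(-1 + B) = -4 - 2*(-1 + B) = -4 + (2 - 2*B) = -2 - 2*B)
z = 120 (z = (-2 - 2*4)*(-12) = (-2 - 8)*(-12) = -10*(-12) = 120)
u = -38285 (u = 155*(-247) = -38285)
(z + u)² = (120 - 38285)² = (-38165)² = 1456567225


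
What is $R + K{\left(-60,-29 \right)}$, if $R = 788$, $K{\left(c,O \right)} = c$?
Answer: $728$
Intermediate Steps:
$R + K{\left(-60,-29 \right)} = 788 - 60 = 728$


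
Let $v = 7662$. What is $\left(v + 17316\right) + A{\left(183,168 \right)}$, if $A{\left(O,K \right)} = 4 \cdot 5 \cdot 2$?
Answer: $25018$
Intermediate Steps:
$A{\left(O,K \right)} = 40$ ($A{\left(O,K \right)} = 20 \cdot 2 = 40$)
$\left(v + 17316\right) + A{\left(183,168 \right)} = \left(7662 + 17316\right) + 40 = 24978 + 40 = 25018$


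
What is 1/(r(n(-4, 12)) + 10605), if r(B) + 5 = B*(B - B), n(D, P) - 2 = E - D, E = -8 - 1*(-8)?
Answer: 1/10600 ≈ 9.4340e-5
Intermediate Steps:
E = 0 (E = -8 + 8 = 0)
n(D, P) = 2 - D (n(D, P) = 2 + (0 - D) = 2 - D)
r(B) = -5 (r(B) = -5 + B*(B - B) = -5 + B*0 = -5 + 0 = -5)
1/(r(n(-4, 12)) + 10605) = 1/(-5 + 10605) = 1/10600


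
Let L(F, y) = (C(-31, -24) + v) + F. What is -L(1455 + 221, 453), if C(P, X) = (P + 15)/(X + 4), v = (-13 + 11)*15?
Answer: -8234/5 ≈ -1646.8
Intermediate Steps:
v = -30 (v = -2*15 = -30)
C(P, X) = (15 + P)/(4 + X)
L(F, y) = -146/5 + F (L(F, y) = ((15 - 31)/(4 - 24) - 30) + F = (-16/(-20) - 30) + F = (-1/20*(-16) - 30) + F = (4/5 - 30) + F = -146/5 + F)
-L(1455 + 221, 453) = -(-146/5 + (1455 + 221)) = -(-146/5 + 1676) = -1*8234/5 = -8234/5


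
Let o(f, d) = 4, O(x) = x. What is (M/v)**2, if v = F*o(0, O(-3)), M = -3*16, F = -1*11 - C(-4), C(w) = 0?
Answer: 144/121 ≈ 1.1901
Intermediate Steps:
F = -11 (F = -1*11 - 1*0 = -11 + 0 = -11)
M = -48
v = -44 (v = -11*4 = -44)
(M/v)**2 = (-48/(-44))**2 = (-48*(-1/44))**2 = (12/11)**2 = 144/121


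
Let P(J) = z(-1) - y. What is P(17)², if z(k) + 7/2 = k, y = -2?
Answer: 25/4 ≈ 6.2500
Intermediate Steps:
z(k) = -7/2 + k
P(J) = -5/2 (P(J) = (-7/2 - 1) - 1*(-2) = -9/2 + 2 = -5/2)
P(17)² = (-5/2)² = 25/4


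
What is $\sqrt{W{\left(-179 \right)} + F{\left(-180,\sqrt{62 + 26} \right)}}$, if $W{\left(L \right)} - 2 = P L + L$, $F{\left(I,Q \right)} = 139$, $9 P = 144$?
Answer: $i \sqrt{2902} \approx 53.87 i$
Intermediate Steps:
$P = 16$ ($P = \frac{1}{9} \cdot 144 = 16$)
$W{\left(L \right)} = 2 + 17 L$ ($W{\left(L \right)} = 2 + \left(16 L + L\right) = 2 + 17 L$)
$\sqrt{W{\left(-179 \right)} + F{\left(-180,\sqrt{62 + 26} \right)}} = \sqrt{\left(2 + 17 \left(-179\right)\right) + 139} = \sqrt{\left(2 - 3043\right) + 139} = \sqrt{-3041 + 139} = \sqrt{-2902} = i \sqrt{2902}$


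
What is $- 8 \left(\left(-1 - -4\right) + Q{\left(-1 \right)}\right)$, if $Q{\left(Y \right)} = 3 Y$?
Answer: $0$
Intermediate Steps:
$- 8 \left(\left(-1 - -4\right) + Q{\left(-1 \right)}\right) = - 8 \left(\left(-1 - -4\right) + 3 \left(-1\right)\right) = - 8 \left(\left(-1 + 4\right) - 3\right) = - 8 \left(3 - 3\right) = \left(-8\right) 0 = 0$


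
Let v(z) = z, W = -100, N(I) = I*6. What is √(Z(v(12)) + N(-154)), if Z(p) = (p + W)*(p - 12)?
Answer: 2*I*√231 ≈ 30.397*I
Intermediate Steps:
N(I) = 6*I
Z(p) = (-100 + p)*(-12 + p) (Z(p) = (p - 100)*(p - 12) = (-100 + p)*(-12 + p))
√(Z(v(12)) + N(-154)) = √((1200 + 12² - 112*12) + 6*(-154)) = √((1200 + 144 - 1344) - 924) = √(0 - 924) = √(-924) = 2*I*√231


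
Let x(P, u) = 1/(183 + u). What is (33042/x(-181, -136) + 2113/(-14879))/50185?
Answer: 23106698033/746702615 ≈ 30.945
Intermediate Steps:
(33042/x(-181, -136) + 2113/(-14879))/50185 = (33042/(1/(183 - 136)) + 2113/(-14879))/50185 = (33042/(1/47) + 2113*(-1/14879))*(1/50185) = (33042/(1/47) - 2113/14879)*(1/50185) = (33042*47 - 2113/14879)*(1/50185) = (1552974 - 2113/14879)*(1/50185) = (23106698033/14879)*(1/50185) = 23106698033/746702615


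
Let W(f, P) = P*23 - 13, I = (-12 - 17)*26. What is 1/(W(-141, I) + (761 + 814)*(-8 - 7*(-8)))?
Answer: 1/58245 ≈ 1.7169e-5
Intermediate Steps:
I = -754 (I = -29*26 = -754)
W(f, P) = -13 + 23*P (W(f, P) = 23*P - 13 = -13 + 23*P)
1/(W(-141, I) + (761 + 814)*(-8 - 7*(-8))) = 1/((-13 + 23*(-754)) + (761 + 814)*(-8 - 7*(-8))) = 1/((-13 - 17342) + 1575*(-8 + 56)) = 1/(-17355 + 1575*48) = 1/(-17355 + 75600) = 1/58245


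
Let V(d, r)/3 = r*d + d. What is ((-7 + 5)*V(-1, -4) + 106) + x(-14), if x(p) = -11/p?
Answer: 1243/14 ≈ 88.786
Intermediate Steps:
V(d, r) = 3*d + 3*d*r (V(d, r) = 3*(r*d + d) = 3*(d*r + d) = 3*(d + d*r) = 3*d + 3*d*r)
((-7 + 5)*V(-1, -4) + 106) + x(-14) = ((-7 + 5)*(3*(-1)*(1 - 4)) + 106) - 11/(-14) = (-6*(-1)*(-3) + 106) - 11*(-1/14) = (-2*9 + 106) + 11/14 = (-18 + 106) + 11/14 = 88 + 11/14 = 1243/14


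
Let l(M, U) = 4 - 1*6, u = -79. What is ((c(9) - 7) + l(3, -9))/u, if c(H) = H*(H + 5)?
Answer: -117/79 ≈ -1.4810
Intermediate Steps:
c(H) = H*(5 + H)
l(M, U) = -2 (l(M, U) = 4 - 6 = -2)
((c(9) - 7) + l(3, -9))/u = ((9*(5 + 9) - 7) - 2)/(-79) = ((9*14 - 7) - 2)*(-1/79) = ((126 - 7) - 2)*(-1/79) = (119 - 2)*(-1/79) = 117*(-1/79) = -117/79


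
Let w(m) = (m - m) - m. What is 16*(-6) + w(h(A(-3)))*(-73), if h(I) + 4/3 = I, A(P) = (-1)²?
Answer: -361/3 ≈ -120.33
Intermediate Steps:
A(P) = 1
h(I) = -4/3 + I
w(m) = -m (w(m) = 0 - m = -m)
16*(-6) + w(h(A(-3)))*(-73) = 16*(-6) - (-4/3 + 1)*(-73) = -96 - 1*(-⅓)*(-73) = -96 + (⅓)*(-73) = -96 - 73/3 = -361/3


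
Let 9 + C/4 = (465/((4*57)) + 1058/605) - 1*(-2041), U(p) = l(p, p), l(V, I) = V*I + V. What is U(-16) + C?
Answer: 96364343/11495 ≈ 8383.2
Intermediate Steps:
l(V, I) = V + I*V (l(V, I) = I*V + V = V + I*V)
U(p) = p*(1 + p)
C = 93605543/11495 (C = -36 + 4*((465/((4*57)) + 1058/605) - 1*(-2041)) = -36 + 4*((465/228 + 1058*(1/605)) + 2041) = -36 + 4*((465*(1/228) + 1058/605) + 2041) = -36 + 4*((155/76 + 1058/605) + 2041) = -36 + 4*(174183/45980 + 2041) = -36 + 4*(94019363/45980) = -36 + 94019363/11495 = 93605543/11495 ≈ 8143.2)
U(-16) + C = -16*(1 - 16) + 93605543/11495 = -16*(-15) + 93605543/11495 = 240 + 93605543/11495 = 96364343/11495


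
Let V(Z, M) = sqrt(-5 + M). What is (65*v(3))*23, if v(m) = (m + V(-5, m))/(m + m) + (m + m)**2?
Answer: 109135/2 + 1495*I*sqrt(2)/6 ≈ 54568.0 + 352.38*I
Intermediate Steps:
v(m) = 4*m**2 + (m + sqrt(-5 + m))/(2*m) (v(m) = (m + sqrt(-5 + m))/(m + m) + (m + m)**2 = (m + sqrt(-5 + m))/((2*m)) + (2*m)**2 = (m + sqrt(-5 + m))*(1/(2*m)) + 4*m**2 = (m + sqrt(-5 + m))/(2*m) + 4*m**2 = 4*m**2 + (m + sqrt(-5 + m))/(2*m))
(65*v(3))*23 = (65*((1/2)*(3 + sqrt(-5 + 3) + 8*3**3)/3))*23 = (65*((1/2)*(1/3)*(3 + sqrt(-2) + 8*27)))*23 = (65*((1/2)*(1/3)*(3 + I*sqrt(2) + 216)))*23 = (65*((1/2)*(1/3)*(219 + I*sqrt(2))))*23 = (65*(73/2 + I*sqrt(2)/6))*23 = (4745/2 + 65*I*sqrt(2)/6)*23 = 109135/2 + 1495*I*sqrt(2)/6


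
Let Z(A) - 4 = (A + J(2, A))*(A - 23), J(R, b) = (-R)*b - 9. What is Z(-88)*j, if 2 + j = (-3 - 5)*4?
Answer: 298010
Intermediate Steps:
J(R, b) = -9 - R*b (J(R, b) = -R*b - 9 = -9 - R*b)
Z(A) = 4 + (-23 + A)*(-9 - A) (Z(A) = 4 + (A + (-9 - 1*2*A))*(A - 23) = 4 + (A + (-9 - 2*A))*(-23 + A) = 4 + (-9 - A)*(-23 + A) = 4 + (-23 + A)*(-9 - A))
j = -34 (j = -2 + (-3 - 5)*4 = -2 - 8*4 = -2 - 32 = -34)
Z(-88)*j = (211 - 1*(-88)**2 + 14*(-88))*(-34) = (211 - 1*7744 - 1232)*(-34) = (211 - 7744 - 1232)*(-34) = -8765*(-34) = 298010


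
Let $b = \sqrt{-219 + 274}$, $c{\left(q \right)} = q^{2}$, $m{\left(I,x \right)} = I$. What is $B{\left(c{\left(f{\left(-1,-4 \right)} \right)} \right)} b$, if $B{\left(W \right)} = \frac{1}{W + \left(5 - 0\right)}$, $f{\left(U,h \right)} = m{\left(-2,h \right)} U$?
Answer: $\frac{\sqrt{55}}{9} \approx 0.82402$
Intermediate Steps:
$f{\left(U,h \right)} = - 2 U$
$B{\left(W \right)} = \frac{1}{5 + W}$ ($B{\left(W \right)} = \frac{1}{W + \left(5 + 0\right)} = \frac{1}{W + 5} = \frac{1}{5 + W}$)
$b = \sqrt{55} \approx 7.4162$
$B{\left(c{\left(f{\left(-1,-4 \right)} \right)} \right)} b = \frac{\sqrt{55}}{5 + \left(\left(-2\right) \left(-1\right)\right)^{2}} = \frac{\sqrt{55}}{5 + 2^{2}} = \frac{\sqrt{55}}{5 + 4} = \frac{\sqrt{55}}{9}$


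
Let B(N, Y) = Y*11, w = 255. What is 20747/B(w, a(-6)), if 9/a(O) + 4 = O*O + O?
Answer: 539422/99 ≈ 5448.7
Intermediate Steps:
a(O) = 9/(-4 + O + O²) (a(O) = 9/(-4 + (O*O + O)) = 9/(-4 + (O² + O)) = 9/(-4 + (O + O²)) = 9/(-4 + O + O²))
B(N, Y) = 11*Y
20747/B(w, a(-6)) = 20747/((11*(9/(-4 - 6 + (-6)²)))) = 20747/((11*(9/(-4 - 6 + 36)))) = 20747/((11*(9/26))) = 20747/(99/26) = 20747*(26/99) = 539422/99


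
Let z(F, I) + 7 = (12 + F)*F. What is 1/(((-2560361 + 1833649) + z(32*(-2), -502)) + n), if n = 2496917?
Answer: 1/1773526 ≈ 5.6385e-7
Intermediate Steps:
z(F, I) = -7 + F*(12 + F) (z(F, I) = -7 + (12 + F)*F = -7 + F*(12 + F))
1/(((-2560361 + 1833649) + z(32*(-2), -502)) + n) = 1/(((-2560361 + 1833649) + (-7 + (32*(-2))**2 + 12*(32*(-2)))) + 2496917) = 1/((-726712 + (-7 + (-64)**2 + 12*(-64))) + 2496917) = 1/((-726712 + (-7 + 4096 - 768)) + 2496917) = 1/((-726712 + 3321) + 2496917) = 1/(-723391 + 2496917) = 1/1773526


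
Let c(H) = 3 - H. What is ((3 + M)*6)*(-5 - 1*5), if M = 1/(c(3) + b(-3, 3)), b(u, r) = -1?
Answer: -120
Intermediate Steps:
M = -1 (M = 1/((3 - 1*3) - 1) = 1/((3 - 3) - 1) = 1/(0 - 1) = 1/(-1) = -1)
((3 + M)*6)*(-5 - 1*5) = ((3 - 1)*6)*(-5 - 1*5) = (2*6)*(-5 - 5) = 12*(-10) = -120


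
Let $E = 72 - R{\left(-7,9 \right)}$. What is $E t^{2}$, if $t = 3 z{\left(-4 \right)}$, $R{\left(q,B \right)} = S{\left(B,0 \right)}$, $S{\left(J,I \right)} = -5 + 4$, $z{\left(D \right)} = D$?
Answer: $10512$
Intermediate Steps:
$S{\left(J,I \right)} = -1$
$R{\left(q,B \right)} = -1$
$t = -12$ ($t = 3 \left(-4\right) = -12$)
$E = 73$ ($E = 72 - -1 = 72 + 1 = 73$)
$E t^{2} = 73 \left(-12\right)^{2} = 73 \cdot 144 = 10512$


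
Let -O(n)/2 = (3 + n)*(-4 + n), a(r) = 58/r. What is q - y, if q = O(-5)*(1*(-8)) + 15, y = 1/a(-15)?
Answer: 17589/58 ≈ 303.26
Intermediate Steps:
O(n) = -2*(-4 + n)*(3 + n) (O(n) = -2*(3 + n)*(-4 + n) = -2*(-4 + n)*(3 + n))
y = -15/58 (y = 1/(58/(-15)) = 1/(58*(-1/15)) = 1/(-58/15) = -15/58 ≈ -0.25862)
q = 303 (q = (24 - 2*(-5)² + 2*(-5))*(1*(-8)) + 15 = (24 - 2*25 - 10)*(-8) + 15 = (24 - 50 - 10)*(-8) + 15 = -36*(-8) + 15 = 288 + 15 = 303)
q - y = 303 - 1*(-15/58) = 303 + 15/58 = 17589/58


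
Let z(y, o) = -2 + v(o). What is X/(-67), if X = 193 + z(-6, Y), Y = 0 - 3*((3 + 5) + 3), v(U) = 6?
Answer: -197/67 ≈ -2.9403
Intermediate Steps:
Y = -33 (Y = 0 - 3*(8 + 3) = 0 - 3*11 = 0 - 33 = -33)
z(y, o) = 4 (z(y, o) = -2 + 6 = 4)
X = 197 (X = 193 + 4 = 197)
X/(-67) = 197/(-67) = -1/67*197 = -197/67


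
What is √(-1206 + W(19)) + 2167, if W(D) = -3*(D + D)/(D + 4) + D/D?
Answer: 2167 + I*√640067/23 ≈ 2167.0 + 34.784*I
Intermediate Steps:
W(D) = 1 - 6*D/(4 + D) (W(D) = -3*2*D/(4 + D) + 1 = -6*D/(4 + D) + 1 = 1 - 6*D/(4 + D))
√(-1206 + W(19)) + 2167 = √(-1206 + (4 - 5*19)/(4 + 19)) + 2167 = √(-1206 + (4 - 95)/23) + 2167 = √(-1206 + (1/23)*(-91)) + 2167 = √(-1206 - 91/23) + 2167 = √(-27829/23) + 2167 = I*√640067/23 + 2167 = 2167 + I*√640067/23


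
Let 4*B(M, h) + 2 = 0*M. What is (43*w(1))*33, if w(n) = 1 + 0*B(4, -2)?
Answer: 1419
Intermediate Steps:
B(M, h) = -½ (B(M, h) = -½ + (0*M)/4 = -½ + (¼)*0 = -½ + 0 = -½)
w(n) = 1 (w(n) = 1 + 0*(-½) = 1 + 0 = 1)
(43*w(1))*33 = (43*1)*33 = 43*33 = 1419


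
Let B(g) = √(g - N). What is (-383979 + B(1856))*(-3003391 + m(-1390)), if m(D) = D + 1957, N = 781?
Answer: 1153021356696 - 15014120*√43 ≈ 1.1529e+12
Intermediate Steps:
m(D) = 1957 + D
B(g) = √(-781 + g) (B(g) = √(g - 1*781) = √(g - 781) = √(-781 + g))
(-383979 + B(1856))*(-3003391 + m(-1390)) = (-383979 + √(-781 + 1856))*(-3003391 + (1957 - 1390)) = (-383979 + √1075)*(-3003391 + 567) = (-383979 + 5*√43)*(-3002824) = 1153021356696 - 15014120*√43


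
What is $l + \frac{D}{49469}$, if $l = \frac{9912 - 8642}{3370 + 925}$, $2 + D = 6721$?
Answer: $\frac{18336747}{42493871} \approx 0.43152$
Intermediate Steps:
$D = 6719$ ($D = -2 + 6721 = 6719$)
$l = \frac{254}{859}$ ($l = \frac{1270}{4295} = 1270 \cdot \frac{1}{4295} = \frac{254}{859} \approx 0.29569$)
$l + \frac{D}{49469} = \frac{254}{859} + \frac{6719}{49469} = \frac{18336747}{42493871}$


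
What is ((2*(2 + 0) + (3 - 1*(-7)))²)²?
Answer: 38416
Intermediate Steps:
((2*(2 + 0) + (3 - 1*(-7)))²)² = ((2*2 + (3 + 7))²)² = ((4 + 10)²)² = (14²)² = 196² = 38416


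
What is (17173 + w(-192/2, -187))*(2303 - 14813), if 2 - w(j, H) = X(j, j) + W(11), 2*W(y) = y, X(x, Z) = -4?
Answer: -214840485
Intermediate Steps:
W(y) = y/2
w(j, H) = ½ (w(j, H) = 2 - (-4 + (½)*11) = 2 - (-4 + 11/2) = 2 - 1*3/2 = 2 - 3/2 = ½)
(17173 + w(-192/2, -187))*(2303 - 14813) = (17173 + ½)*(2303 - 14813) = (34347/2)*(-12510) = -214840485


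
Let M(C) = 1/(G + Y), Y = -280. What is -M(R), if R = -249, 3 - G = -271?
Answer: ⅙ ≈ 0.16667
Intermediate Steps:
G = 274 (G = 3 - 1*(-271) = 3 + 271 = 274)
M(C) = -⅙ (M(C) = 1/(274 - 280) = 1/(-6) = -⅙)
-M(R) = -1*(-⅙) = ⅙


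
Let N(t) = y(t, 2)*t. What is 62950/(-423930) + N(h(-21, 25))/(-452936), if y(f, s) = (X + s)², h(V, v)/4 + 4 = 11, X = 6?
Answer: -365900047/2400164481 ≈ -0.15245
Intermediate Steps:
h(V, v) = 28 (h(V, v) = -16 + 4*11 = -16 + 44 = 28)
y(f, s) = (6 + s)²
N(t) = 64*t (N(t) = (6 + 2)²*t = 8²*t = 64*t)
62950/(-423930) + N(h(-21, 25))/(-452936) = 62950/(-423930) + (64*28)/(-452936) = 62950*(-1/423930) + 1792*(-1/452936) = -6295/42393 - 224/56617 = -365900047/2400164481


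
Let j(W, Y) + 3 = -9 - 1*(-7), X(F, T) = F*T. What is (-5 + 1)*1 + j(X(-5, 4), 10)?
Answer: -9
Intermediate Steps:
j(W, Y) = -5 (j(W, Y) = -3 + (-9 - 1*(-7)) = -3 + (-9 + 7) = -3 - 2 = -5)
(-5 + 1)*1 + j(X(-5, 4), 10) = (-5 + 1)*1 - 5 = -4*1 - 5 = -4 - 5 = -9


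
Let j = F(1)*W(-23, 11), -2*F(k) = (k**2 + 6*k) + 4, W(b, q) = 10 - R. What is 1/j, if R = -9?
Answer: -2/209 ≈ -0.0095694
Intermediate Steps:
W(b, q) = 19 (W(b, q) = 10 - 1*(-9) = 10 + 9 = 19)
F(k) = -2 - 3*k - k**2/2 (F(k) = -((k**2 + 6*k) + 4)/2 = -(4 + k**2 + 6*k)/2 = -2 - 3*k - k**2/2)
j = -209/2 (j = (-2 - 3*1 - 1/2*1**2)*19 = (-2 - 3 - 1/2*1)*19 = (-2 - 3 - 1/2)*19 = -11/2*19 = -209/2 ≈ -104.50)
1/j = 1/(-209/2) = -2/209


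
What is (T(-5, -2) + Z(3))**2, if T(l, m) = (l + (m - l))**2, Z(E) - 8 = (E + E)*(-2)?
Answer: 0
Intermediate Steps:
Z(E) = 8 - 4*E (Z(E) = 8 + (E + E)*(-2) = 8 + (2*E)*(-2) = 8 - 4*E)
T(l, m) = m**2
(T(-5, -2) + Z(3))**2 = ((-2)**2 + (8 - 4*3))**2 = (4 + (8 - 12))**2 = (4 - 4)**2 = 0**2 = 0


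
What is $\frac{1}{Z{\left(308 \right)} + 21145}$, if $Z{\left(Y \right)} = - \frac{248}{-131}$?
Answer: $\frac{131}{2770243} \approx 4.7288 \cdot 10^{-5}$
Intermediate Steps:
$Z{\left(Y \right)} = \frac{248}{131}$ ($Z{\left(Y \right)} = \left(-248\right) \left(- \frac{1}{131}\right) = \frac{248}{131}$)
$\frac{1}{Z{\left(308 \right)} + 21145} = \frac{1}{\frac{248}{131} + 21145} = \frac{1}{\frac{2770243}{131}} = \frac{131}{2770243}$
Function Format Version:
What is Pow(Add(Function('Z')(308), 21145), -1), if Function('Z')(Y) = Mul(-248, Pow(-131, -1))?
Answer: Rational(131, 2770243) ≈ 4.7288e-5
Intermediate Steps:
Function('Z')(Y) = Rational(248, 131) (Function('Z')(Y) = Mul(-248, Rational(-1, 131)) = Rational(248, 131))
Pow(Add(Function('Z')(308), 21145), -1) = Pow(Add(Rational(248, 131), 21145), -1) = Pow(Rational(2770243, 131), -1) = Rational(131, 2770243)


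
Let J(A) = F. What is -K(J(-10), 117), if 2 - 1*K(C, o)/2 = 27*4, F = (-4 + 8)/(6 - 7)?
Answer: 212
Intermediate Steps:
F = -4 (F = 4/(-1) = 4*(-1) = -4)
J(A) = -4
K(C, o) = -212 (K(C, o) = 4 - 54*4 = 4 - 2*108 = 4 - 216 = -212)
-K(J(-10), 117) = -1*(-212) = 212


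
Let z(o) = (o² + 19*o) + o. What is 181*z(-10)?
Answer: -18100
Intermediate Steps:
z(o) = o² + 20*o
181*z(-10) = 181*(-10*(20 - 10)) = 181*(-10*10) = 181*(-100) = -18100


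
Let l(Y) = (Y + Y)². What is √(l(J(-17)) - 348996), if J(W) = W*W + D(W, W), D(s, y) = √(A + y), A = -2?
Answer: 2*√(-3747 + 578*I*√19) ≈ 39.199 + 128.55*I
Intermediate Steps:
D(s, y) = √(-2 + y)
J(W) = W² + √(-2 + W) (J(W) = W*W + √(-2 + W) = W² + √(-2 + W))
l(Y) = 4*Y² (l(Y) = (2*Y)² = 4*Y²)
√(l(J(-17)) - 348996) = √(4*((-17)² + √(-2 - 17))² - 348996) = √(4*(289 + √(-19))² - 348996) = √(4*(289 + I*√19)² - 348996) = √(-348996 + 4*(289 + I*√19)²)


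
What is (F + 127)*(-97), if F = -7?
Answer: -11640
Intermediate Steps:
(F + 127)*(-97) = (-7 + 127)*(-97) = 120*(-97) = -11640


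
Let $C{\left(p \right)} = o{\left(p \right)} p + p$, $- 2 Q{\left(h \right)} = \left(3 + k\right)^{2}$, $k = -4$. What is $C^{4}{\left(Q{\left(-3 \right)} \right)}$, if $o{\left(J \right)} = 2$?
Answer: $\frac{81}{16} \approx 5.0625$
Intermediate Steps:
$Q{\left(h \right)} = - \frac{1}{2}$ ($Q{\left(h \right)} = - \frac{\left(3 - 4\right)^{2}}{2} = - \frac{\left(-1\right)^{2}}{2} = \left(- \frac{1}{2}\right) 1 = - \frac{1}{2}$)
$C{\left(p \right)} = 3 p$ ($C{\left(p \right)} = 2 p + p = 3 p$)
$C^{4}{\left(Q{\left(-3 \right)} \right)} = \left(3 \left(- \frac{1}{2}\right)\right)^{4} = \left(- \frac{3}{2}\right)^{4} = \frac{81}{16}$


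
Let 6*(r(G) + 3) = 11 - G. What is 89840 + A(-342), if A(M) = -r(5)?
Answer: 89842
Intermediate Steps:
r(G) = -7/6 - G/6 (r(G) = -3 + (11 - G)/6 = -3 + (11/6 - G/6) = -7/6 - G/6)
A(M) = 2 (A(M) = -(-7/6 - 1/6*5) = -(-7/6 - 5/6) = -1*(-2) = 2)
89840 + A(-342) = 89840 + 2 = 89842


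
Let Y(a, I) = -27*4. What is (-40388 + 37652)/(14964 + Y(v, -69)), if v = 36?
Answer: -114/619 ≈ -0.18417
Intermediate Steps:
Y(a, I) = -108
(-40388 + 37652)/(14964 + Y(v, -69)) = (-40388 + 37652)/(14964 - 108) = -2736/14856 = -2736*1/14856 = -114/619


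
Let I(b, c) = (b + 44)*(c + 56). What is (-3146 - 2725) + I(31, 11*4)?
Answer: 1629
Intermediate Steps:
I(b, c) = (44 + b)*(56 + c)
(-3146 - 2725) + I(31, 11*4) = (-3146 - 2725) + (2464 + 44*(11*4) + 56*31 + 31*(11*4)) = -5871 + (2464 + 44*44 + 1736 + 31*44) = -5871 + (2464 + 1936 + 1736 + 1364) = -5871 + 7500 = 1629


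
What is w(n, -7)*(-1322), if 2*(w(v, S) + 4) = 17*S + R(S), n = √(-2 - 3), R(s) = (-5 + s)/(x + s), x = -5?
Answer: 83286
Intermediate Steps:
R(s) = 1 (R(s) = (-5 + s)/(-5 + s) = 1)
n = I*√5 (n = √(-5) = I*√5 ≈ 2.2361*I)
w(v, S) = -7/2 + 17*S/2 (w(v, S) = -4 + (17*S + 1)/2 = -4 + (1 + 17*S)/2 = -4 + (½ + 17*S/2) = -7/2 + 17*S/2)
w(n, -7)*(-1322) = (-7/2 + (17/2)*(-7))*(-1322) = (-7/2 - 119/2)*(-1322) = -63*(-1322) = 83286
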